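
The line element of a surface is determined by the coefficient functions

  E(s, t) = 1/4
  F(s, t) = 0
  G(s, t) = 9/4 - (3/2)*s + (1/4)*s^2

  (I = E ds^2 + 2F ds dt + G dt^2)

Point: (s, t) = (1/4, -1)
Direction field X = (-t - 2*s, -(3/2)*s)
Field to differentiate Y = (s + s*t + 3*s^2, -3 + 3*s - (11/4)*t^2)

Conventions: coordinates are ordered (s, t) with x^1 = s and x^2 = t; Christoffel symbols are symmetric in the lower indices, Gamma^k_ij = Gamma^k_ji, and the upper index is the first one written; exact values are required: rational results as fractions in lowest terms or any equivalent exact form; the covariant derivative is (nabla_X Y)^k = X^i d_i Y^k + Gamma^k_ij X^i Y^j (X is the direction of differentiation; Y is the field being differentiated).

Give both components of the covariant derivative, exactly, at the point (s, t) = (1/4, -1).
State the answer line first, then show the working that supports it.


Answer: (nabla_X Y)^s = 93/16, (nabla_X Y)^t = 131/352

E = 1/4, F = 0, G = 121/64 at the point
E_s = 0, E_t = 0, F_s = 0, F_t = 0, G_s = -11/8, G_t = 0
EG - F^2 = 121/256;  g^inv = (256/121) * [[121/64, 0], [0, 1/4]]
first-kind symbols [ij,l] = (1/2)(d_i g_jl + d_j g_il - d_l g_ij): [ss,s] = E_s/2 = 0, [ss,t] = F_s - E_t/2 = 0, [st,s] = E_t/2 = 0, [st,t] = G_s/2 = -11/16, [tt,s] = F_t - G_s/2 = 11/16, [tt,t] = G_t/2 = 0
Gamma^s_ij = (G*[ij,s] - F*[ij,t])/(EG - F^2), Gamma^t_ij = (E*[ij,t] - F*[ij,s])/(EG - F^2)
Gamma_sss = 0, Gamma_sst = 0, Gamma_stt = 11/4, Gamma_tss = 0, Gamma_tst = -4/11, Gamma_ttt = 0
X = (1/2, -3/8), Y = (3/16, -5) at the point


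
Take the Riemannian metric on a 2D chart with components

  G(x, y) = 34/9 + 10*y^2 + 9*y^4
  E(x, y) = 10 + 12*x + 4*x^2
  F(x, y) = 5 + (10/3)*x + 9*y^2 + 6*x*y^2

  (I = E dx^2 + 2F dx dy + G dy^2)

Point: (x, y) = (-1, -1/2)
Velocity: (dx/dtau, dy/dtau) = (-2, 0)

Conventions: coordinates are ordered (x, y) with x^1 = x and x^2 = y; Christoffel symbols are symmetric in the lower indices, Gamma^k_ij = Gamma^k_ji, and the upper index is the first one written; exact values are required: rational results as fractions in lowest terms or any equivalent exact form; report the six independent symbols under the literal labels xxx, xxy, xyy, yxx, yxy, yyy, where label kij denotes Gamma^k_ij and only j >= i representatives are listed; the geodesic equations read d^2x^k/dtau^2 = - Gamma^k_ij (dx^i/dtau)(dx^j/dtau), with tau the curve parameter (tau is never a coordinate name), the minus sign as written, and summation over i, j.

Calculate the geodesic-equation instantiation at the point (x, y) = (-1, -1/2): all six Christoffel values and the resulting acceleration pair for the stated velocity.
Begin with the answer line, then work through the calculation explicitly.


Answer: Gamma_xxx = 288/1129, Gamma_xxy = 0, Gamma_xyy = -432/1129, Gamma_yxx = 696/1129, Gamma_yxy = 0, Gamma_yyy = -1044/1129; accelerations (d^2x/dtau^2, d^2y/dtau^2) = (-1152/1129, -2784/1129)

E = 2, F = 29/12, G = 985/144 at the point
E_x = 4, E_y = 0, F_x = 29/6, F_y = -3, G_x = 0, G_y = -29/2
EG - F^2 = 1129/144;  g^inv = (144/1129) * [[985/144, -29/12], [-29/12, 2]]
first-kind symbols [ij,l] = (1/2)(d_i g_jl + d_j g_il - d_l g_ij): [xx,x] = E_x/2 = 2, [xx,y] = F_x - E_y/2 = 29/6, [xy,x] = E_y/2 = 0, [xy,y] = G_x/2 = 0, [yy,x] = F_y - G_x/2 = -3, [yy,y] = G_y/2 = -29/4
Gamma^x_ij = (G*[ij,x] - F*[ij,y])/(EG - F^2), Gamma^y_ij = (E*[ij,y] - F*[ij,x])/(EG - F^2)
Gamma_xxx = 288/1129, Gamma_xxy = 0, Gamma_xyy = -432/1129, Gamma_yxx = 696/1129, Gamma_yxy = 0, Gamma_yyy = -1044/1129
d^2x/dtau^2 = -(Gamma_xxx*(-2)^2 + 2*Gamma_xxy*(-2)*(0) + Gamma_xyy*(0)^2) = -1152/1129
d^2y/dtau^2 = -(Gamma_yxx*(-2)^2 + 2*Gamma_yxy*(-2)*(0) + Gamma_yyy*(0)^2) = -2784/1129


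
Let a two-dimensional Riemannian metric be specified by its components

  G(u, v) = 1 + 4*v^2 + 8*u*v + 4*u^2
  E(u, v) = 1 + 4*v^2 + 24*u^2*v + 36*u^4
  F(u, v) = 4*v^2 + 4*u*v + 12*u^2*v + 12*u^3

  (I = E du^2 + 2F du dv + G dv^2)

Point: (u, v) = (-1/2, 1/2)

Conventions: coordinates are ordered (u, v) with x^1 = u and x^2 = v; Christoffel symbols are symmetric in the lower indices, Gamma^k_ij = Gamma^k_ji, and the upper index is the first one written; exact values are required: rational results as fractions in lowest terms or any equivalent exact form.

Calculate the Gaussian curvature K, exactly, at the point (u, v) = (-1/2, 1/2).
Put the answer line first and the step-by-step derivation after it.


Answer: K = -256/841

E = 29/4, F = 0, G = 1, EG - F^2 = 29/4 at the point
E_u = -30, E_v = 10, F_u = 5, F_v = 5, G_u = 0, G_v = 0
E_vv = 8, F_uv = -8, G_uu = 8
By Brioschi, K is (det M1 - det M2) divided by (EG - F^2) squared.
M1 = [[-E_vv/2 + F_uv - G_uu/2, E_u/2, F_u - E_v/2], [F_v - G_u/2, E, F], [G_v/2, F, G]] = [[-16, -15, 0], [5, 29/4, 0], [0, 0, 1]]; det M1 = -41
M2 = [[0, E_v/2, G_u/2], [E_v/2, E, F], [G_u/2, F, G]] = [[0, 5, 0], [5, 29/4, 0], [0, 0, 1]]; det M2 = -25
det M1 - det M2 = -16; K = -16 / (29/4)^2 = -256/841


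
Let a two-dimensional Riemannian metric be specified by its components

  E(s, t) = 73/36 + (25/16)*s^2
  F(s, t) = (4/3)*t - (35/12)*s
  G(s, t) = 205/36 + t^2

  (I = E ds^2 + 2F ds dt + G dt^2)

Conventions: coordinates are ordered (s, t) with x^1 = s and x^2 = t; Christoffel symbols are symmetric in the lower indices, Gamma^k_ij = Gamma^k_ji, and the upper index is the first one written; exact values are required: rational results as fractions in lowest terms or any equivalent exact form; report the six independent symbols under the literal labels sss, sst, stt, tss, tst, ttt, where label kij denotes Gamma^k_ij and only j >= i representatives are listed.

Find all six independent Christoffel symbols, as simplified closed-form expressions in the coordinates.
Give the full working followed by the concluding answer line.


E = 73/36 + (25/16)*s^2; F = (4/3)*t - (35/12)*s; G = 205/36 + t^2
Gamma^k_ij = (1/2) g^{kl} (d_i g_jl + d_j g_il - d_l g_ij), with g^inv = (1/(EG-F^2)) [[G, -F], [-F, E]]
first partials: E_s = (25/8)*s, E_t = 0, F_s = -35/12, F_t = 4/3, G_s = 0, G_t = 2*t
D = EG - F^2 = 14965/1296 + (1/4)*t^2 + (70/9)*s*t + (25/64)*s^2 + (25/16)*s^2*t^2
expanded: Gamma^s_ss = (G E_s - 2F F_s + F E_t)/(2D), Gamma^s_st = (G E_t - F G_s)/(2D), Gamma^s_tt = (2G F_t - G G_s - F G_t)/(2D), Gamma^t_ss = (2E F_s - E E_t - F E_s)/(2D), Gamma^t_st = (E G_s - F E_t)/(2D), Gamma^t_tt = (E G_t - 2F F_t + F G_s)/(2D); substitute and cancel common factors

Answer: Gamma_sss = (8100*s*t^2 + 2025*s + 20160*t)/(8100*s^2*t^2 + 2025*s^2 + 40320*s*t + 1296*t^2 + 59860), Gamma_sst = 0, Gamma_stt = (15120*s*t + 39360)/(8100*s^2*t^2 + 2025*s^2 + 40320*s*t + 1296*t^2 + 59860), Gamma_tss = (-10800*s*t - 30660)/(8100*s^2*t^2 + 2025*s^2 + 40320*s*t + 1296*t^2 + 59860), Gamma_tst = 0, Gamma_ttt = (8100*s^2*t + 20160*s + 1296*t)/(8100*s^2*t^2 + 2025*s^2 + 40320*s*t + 1296*t^2 + 59860)


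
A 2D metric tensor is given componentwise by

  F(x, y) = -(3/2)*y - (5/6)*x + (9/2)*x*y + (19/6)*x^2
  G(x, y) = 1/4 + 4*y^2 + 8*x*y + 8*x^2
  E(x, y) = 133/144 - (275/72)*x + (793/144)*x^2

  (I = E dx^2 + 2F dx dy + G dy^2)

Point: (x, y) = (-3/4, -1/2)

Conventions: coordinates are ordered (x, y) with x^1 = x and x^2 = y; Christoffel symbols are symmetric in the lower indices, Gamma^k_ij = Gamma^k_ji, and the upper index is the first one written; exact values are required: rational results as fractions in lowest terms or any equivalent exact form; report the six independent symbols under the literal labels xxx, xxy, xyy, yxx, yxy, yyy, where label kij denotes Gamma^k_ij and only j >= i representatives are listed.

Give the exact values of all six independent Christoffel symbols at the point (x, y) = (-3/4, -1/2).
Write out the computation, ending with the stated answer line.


E = 15865/2304, F = 155/32, G = 35/4 at the point
E_x = -3479/288, E_y = 0, F_x = -47/6, F_y = -39/8, G_x = -16, G_y = -10
EG - F^2 = 169525/4608;  g^inv = (4608/169525) * [[35/4, -155/32], [-155/32, 15865/2304]]
first-kind symbols [ij,l] = (1/2)(d_i g_jl + d_j g_il - d_l g_ij): [xx,x] = E_x/2 = -3479/576, [xx,y] = F_x - E_y/2 = -47/6, [xy,x] = E_y/2 = 0, [xy,y] = G_x/2 = -8, [yy,x] = F_y - G_x/2 = 25/8, [yy,y] = G_y/2 = -5
Gamma^x_ij = (G*[ij,x] - F*[ij,y])/(EG - F^2), Gamma^y_ij = (E*[ij,y] - F*[ij,x])/(EG - F^2)

Answer: Gamma_xxx = -13738/33905, Gamma_xxy = 35712/33905, Gamma_xyy = 9504/6781, Gamma_yxx = -272977/406860, Gamma_yxy = -50768/33905, Gamma_yyy = -9136/6781


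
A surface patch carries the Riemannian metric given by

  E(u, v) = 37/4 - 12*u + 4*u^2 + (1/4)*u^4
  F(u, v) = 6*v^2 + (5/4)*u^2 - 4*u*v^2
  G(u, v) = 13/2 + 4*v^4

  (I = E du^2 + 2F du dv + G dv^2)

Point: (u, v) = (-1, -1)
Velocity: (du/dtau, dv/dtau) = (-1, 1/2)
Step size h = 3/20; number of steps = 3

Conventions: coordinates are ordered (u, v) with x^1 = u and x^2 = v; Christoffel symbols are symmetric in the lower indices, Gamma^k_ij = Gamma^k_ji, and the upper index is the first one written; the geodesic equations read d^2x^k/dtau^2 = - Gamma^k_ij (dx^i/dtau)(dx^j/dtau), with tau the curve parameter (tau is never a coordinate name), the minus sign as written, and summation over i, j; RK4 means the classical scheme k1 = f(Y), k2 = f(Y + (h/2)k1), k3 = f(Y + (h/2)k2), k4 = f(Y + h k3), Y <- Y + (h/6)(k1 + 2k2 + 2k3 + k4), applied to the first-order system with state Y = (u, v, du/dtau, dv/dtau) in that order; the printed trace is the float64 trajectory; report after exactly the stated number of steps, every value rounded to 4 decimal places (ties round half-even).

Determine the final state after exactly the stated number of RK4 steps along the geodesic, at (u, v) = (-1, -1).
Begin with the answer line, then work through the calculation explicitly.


Answer: u = -1.4052, v = -0.7472, du/dtau = -0.8083, dv/dtau = 0.6166

f(Y) = (du/dtau, dv/dtau, -Gamma^u_ij Y'^i Y'^j, -Gamma^v_ij Y'^i Y'^j) with the Gammas evaluated at the stage position; h = 0.150000; intermediate values shown to 6 dp
step 0: u = -1.0000, v = -1.0000, du/dtau = -1.0000, dv/dtau = 0.5000
step 1:
  k1: at (u, v) = (-1.000000, -1.000000), (du/dtau, dv/dtau) = (-1.000000, 0.500000); Gamma_uuu = -0.262948, Gamma_uuv = 0.000000, Gamma_uvv = -0.849934, Gamma_vuu = -0.337317, Gamma_vuv = 0.000000, Gamma_vvv = 0.148738; k1 = (-1.000000, 0.500000, 0.475432, 0.300133)
  k2: at (u, v) = (-1.075000, -0.962500), (du/dtau, dv/dtau) = (-0.964343, 0.522510); Gamma_uuu = -0.257441, Gamma_uuv = 0.000000, Gamma_uvv = -0.798257, Gamma_vuu = -0.358883, Gamma_vuv = 0.000000, Gamma_vvv = 0.164779; k2 = (-0.964343, 0.522510, 0.457346, 0.288758)
  k3: at (u, v) = (-1.072326, -0.960812), (du/dtau, dv/dtau) = (-0.965699, 0.521657); Gamma_uuu = -0.258487, Gamma_uuv = 0.000000, Gamma_uvv = -0.797200, Gamma_vuu = -0.357924, Gamma_vuv = 0.000000, Gamma_vvv = 0.163726; k3 = (-0.965699, 0.521657, 0.457998, 0.289237)
  k4: at (u, v) = (-1.144855, -0.921751), (du/dtau, dv/dtau) = (-0.931300, 0.543386); Gamma_uuu = -0.255100, Gamma_uuv = 0.000000, Gamma_uvv = -0.746270, Gamma_vuu = -0.378134, Gamma_vuv = 0.000000, Gamma_vvv = 0.177406; k4 = (-0.931300, 0.543386, 0.441603, 0.275580)
  Y <- Y + (h/6)(k1 + 2k2 + 2k3 + k4): u = -1.1448, v = -0.9217, du/dtau = -0.9313, dv/dtau = 0.5433
step 2:
  k1: at (u, v) = (-1.144785, -0.921707), (du/dtau, dv/dtau) = (-0.931307, 0.543293); Gamma_uuu = -0.255126, Gamma_uuv = 0.000000, Gamma_uvv = -0.746242, Gamma_vuu = -0.378108, Gamma_vuv = 0.000000, Gamma_vvv = 0.177378; k1 = (-0.931307, 0.543293, 0.441545, 0.275590)
  k2: at (u, v) = (-1.214633, -0.880960), (du/dtau, dv/dtau) = (-0.898191, 0.563962); Gamma_uuu = -0.253656, Gamma_uuv = 0.000000, Gamma_uvv = -0.695955, Gamma_vuu = -0.396840, Gamma_vuv = 0.000000, Gamma_vvv = 0.188429; k2 = (-0.898191, 0.563962, 0.425987, 0.260219)
  k3: at (u, v) = (-1.212149, -0.879410), (du/dtau, dv/dtau) = (-0.899358, 0.562809); Gamma_uuu = -0.254527, Gamma_uuv = 0.000000, Gamma_uvv = -0.694976, Gamma_vuu = -0.395946, Gamma_vuv = 0.000000, Gamma_vvv = 0.187393; k3 = (-0.899358, 0.562809, 0.426009, 0.260902)
  k4: at (u, v) = (-1.279688, -0.837286), (du/dtau, dv/dtau) = (-0.867406, 0.582428); Gamma_uuu = -0.254464, Gamma_uuv = 0.000000, Gamma_uvv = -0.645555, Gamma_vuu = -0.413310, Gamma_vuv = 0.000000, Gamma_vvv = 0.195796; k4 = (-0.867406, 0.582428, 0.410443, 0.244553)
  Y <- Y + (h/6)(k1 + 2k2 + 2k3 + k4): u = -1.2796, v = -0.8372, du/dtau = -0.8674, dv/dtau = 0.5824
step 3:
  k1: at (u, v) = (-1.279630, -0.837225), (du/dtau, dv/dtau) = (-0.867407, 0.582352); Gamma_uuu = -0.254490, Gamma_uuv = 0.000000, Gamma_uvv = -0.645510, Gamma_vuu = -0.413287, Gamma_vuv = 0.000000, Gamma_vvv = 0.195766; k1 = (-0.867407, 0.582352, 0.410392, 0.244565)
  k2: at (u, v) = (-1.344685, -0.793549), (du/dtau, dv/dtau) = (-0.836628, 0.600695); Gamma_uuu = -0.255676, Gamma_uuv = 0.000000, Gamma_uvv = -0.596867, Gamma_vuu = -0.429211, Gamma_vuv = 0.000000, Gamma_vvv = 0.201349; k2 = (-0.836628, 0.600695, 0.394329, 0.227771)
  k3: at (u, v) = (-1.342377, -0.792173), (du/dtau, dv/dtau) = (-0.837833, 0.599435); Gamma_uuu = -0.256380, Gamma_uuv = 0.000000, Gamma_uvv = -0.596025, Gamma_vuu = -0.428395, Gamma_vuv = 0.000000, Gamma_vvv = 0.200378; k3 = (-0.837833, 0.599435, 0.394135, 0.228718)
  k4: at (u, v) = (-1.405305, -0.747310), (du/dtau, dv/dtau) = (-0.808287, 0.616660); Gamma_uuu = -0.258365, Gamma_uuv = 0.000000, Gamma_uvv = -0.548482, Gamma_vuu = -0.443046, Gamma_vuv = 0.000000, Gamma_vvv = 0.203274; k4 = (-0.808287, 0.616660, 0.377368, 0.212155)
  Y <- Y + (h/6)(k1 + 2k2 + 2k3 + k4): u = -1.4052, v = -0.7472, du/dtau = -0.8083, dv/dtau = 0.6166


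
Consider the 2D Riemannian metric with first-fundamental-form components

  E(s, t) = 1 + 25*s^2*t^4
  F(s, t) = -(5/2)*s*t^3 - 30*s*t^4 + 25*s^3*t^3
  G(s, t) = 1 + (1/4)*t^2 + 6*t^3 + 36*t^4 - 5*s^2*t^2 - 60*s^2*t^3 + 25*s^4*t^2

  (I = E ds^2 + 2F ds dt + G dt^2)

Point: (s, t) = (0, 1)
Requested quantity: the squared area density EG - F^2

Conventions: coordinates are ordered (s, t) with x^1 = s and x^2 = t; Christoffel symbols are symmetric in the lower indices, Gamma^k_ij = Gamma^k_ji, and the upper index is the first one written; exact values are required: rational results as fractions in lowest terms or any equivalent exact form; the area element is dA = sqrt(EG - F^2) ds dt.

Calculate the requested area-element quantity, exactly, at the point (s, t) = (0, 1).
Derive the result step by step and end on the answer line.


E = 1, F = 0, G = 173/4; EG - F^2 = 173/4

Answer: EG - F^2 = 173/4


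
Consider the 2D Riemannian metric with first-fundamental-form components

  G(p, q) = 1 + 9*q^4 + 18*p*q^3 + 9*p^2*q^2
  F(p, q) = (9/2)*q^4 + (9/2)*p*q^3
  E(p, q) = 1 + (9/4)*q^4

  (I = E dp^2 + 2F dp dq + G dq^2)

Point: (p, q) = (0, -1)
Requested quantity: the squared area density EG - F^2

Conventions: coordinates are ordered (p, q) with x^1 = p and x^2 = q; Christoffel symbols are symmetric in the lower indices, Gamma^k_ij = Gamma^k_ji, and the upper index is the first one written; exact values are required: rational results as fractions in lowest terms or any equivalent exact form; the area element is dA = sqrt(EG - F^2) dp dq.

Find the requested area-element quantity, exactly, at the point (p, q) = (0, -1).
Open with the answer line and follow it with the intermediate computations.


Answer: EG - F^2 = 49/4

E = 13/4, F = 9/2, G = 10; EG - F^2 = 49/4


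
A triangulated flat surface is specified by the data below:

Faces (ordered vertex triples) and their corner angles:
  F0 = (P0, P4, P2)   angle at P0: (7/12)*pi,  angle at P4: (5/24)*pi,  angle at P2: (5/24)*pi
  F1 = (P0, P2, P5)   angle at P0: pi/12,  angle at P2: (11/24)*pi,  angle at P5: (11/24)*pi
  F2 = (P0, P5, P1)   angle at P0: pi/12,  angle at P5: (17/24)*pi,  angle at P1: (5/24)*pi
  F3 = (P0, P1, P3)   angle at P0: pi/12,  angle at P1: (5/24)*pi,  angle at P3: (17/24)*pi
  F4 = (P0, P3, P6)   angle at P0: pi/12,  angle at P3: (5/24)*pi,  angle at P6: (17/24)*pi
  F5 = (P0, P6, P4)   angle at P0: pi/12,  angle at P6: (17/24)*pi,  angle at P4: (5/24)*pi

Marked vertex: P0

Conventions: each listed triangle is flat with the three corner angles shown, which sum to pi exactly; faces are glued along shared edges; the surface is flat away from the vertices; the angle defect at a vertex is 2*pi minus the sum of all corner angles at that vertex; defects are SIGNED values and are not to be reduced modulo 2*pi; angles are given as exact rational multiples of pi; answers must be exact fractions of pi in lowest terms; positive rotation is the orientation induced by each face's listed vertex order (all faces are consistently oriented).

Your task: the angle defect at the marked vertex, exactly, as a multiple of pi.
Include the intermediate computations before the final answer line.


Sum of corner angles at P0: pi
defect = 2*pi - pi

Answer: defect(P0) = pi


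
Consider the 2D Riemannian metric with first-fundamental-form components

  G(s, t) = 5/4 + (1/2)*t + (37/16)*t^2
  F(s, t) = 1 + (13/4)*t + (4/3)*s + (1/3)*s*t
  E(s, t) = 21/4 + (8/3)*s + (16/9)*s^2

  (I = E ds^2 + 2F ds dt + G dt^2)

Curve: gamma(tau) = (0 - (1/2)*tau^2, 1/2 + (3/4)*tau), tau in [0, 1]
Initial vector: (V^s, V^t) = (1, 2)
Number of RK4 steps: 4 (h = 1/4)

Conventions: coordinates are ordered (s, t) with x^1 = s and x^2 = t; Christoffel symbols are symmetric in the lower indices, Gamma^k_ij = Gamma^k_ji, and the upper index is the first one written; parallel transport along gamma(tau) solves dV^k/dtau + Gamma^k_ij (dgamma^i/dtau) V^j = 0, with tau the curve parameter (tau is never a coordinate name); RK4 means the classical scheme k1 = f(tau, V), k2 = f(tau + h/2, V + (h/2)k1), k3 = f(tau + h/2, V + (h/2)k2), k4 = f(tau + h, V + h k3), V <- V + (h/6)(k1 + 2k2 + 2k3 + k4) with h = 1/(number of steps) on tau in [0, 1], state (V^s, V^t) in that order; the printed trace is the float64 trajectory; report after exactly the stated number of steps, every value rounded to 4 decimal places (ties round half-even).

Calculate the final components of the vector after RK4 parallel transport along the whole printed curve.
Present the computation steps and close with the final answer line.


gamma'(tau) = (-tau, 3/4); f(tau, V)^k = -Gamma^k_ij(gamma(tau)) gamma'^i(tau) V^j; h = 1/4; intermediate values shown to 6 dp
curve data and Christoffel symbols at the stage parameters:
  tau = 0.000000: gamma = (0.000000, 0.500000), gamma' = (0.000000, 0.750000); Gamma_sss = -0.290249, Gamma_sst = 0.000000, Gamma_stt = 0.761905, Gamma_tss = 1.088435, Gamma_tst = 0.000000, Gamma_ttt = -0.285714
  tau = 0.125000: gamma = (-0.007812, 0.593750), gamma' = (-0.125000, 0.750000); Gamma_sss = -0.351929, Gamma_sst = 0.000000, Gamma_stt = 0.764545, Gamma_tss = 1.082959, Gamma_tst = 0.000000, Gamma_ttt = -0.257263
  tau = 0.250000: gamma = (-0.031250, 0.687500), gamma' = (-0.250000, 0.750000); Gamma_sss = -0.413077, Gamma_sst = 0.000000, Gamma_stt = 0.760474, Gamma_tss = 1.071316, Gamma_tst = 0.000000, Gamma_ttt = -0.216871
  tau = 0.375000: gamma = (-0.070312, 0.781250), gamma' = (-0.375000, 0.750000); Gamma_sss = -0.475117, Gamma_sst = 0.000000, Gamma_stt = 0.749839, Gamma_tss = 1.055672, Gamma_tst = 0.000000, Gamma_ttt = -0.168102
  tau = 0.500000: gamma = (-0.125000, 0.875000), gamma' = (-0.500000, 0.750000); Gamma_sss = -0.539517, Gamma_sst = 0.000000, Gamma_stt = 0.733057, Gamma_tss = 1.037933, Gamma_tst = 0.000000, Gamma_ttt = -0.114328
  tau = 0.625000: gamma = (-0.195312, 0.968750), gamma' = (-0.625000, 0.750000); Gamma_sss = -0.606016, Gamma_sst = 0.000000, Gamma_stt = 0.709923, Gamma_tss = 1.017833, Gamma_tst = 0.000000, Gamma_ttt = -0.057672
  tau = 0.750000: gamma = (-0.281250, 1.062500), gamma' = (-0.750000, 0.750000); Gamma_sss = -0.670839, Gamma_sst = 0.000000, Gamma_stt = 0.679169, Gamma_tss = 0.991939, Gamma_tst = 0.000000, Gamma_ttt = 0.001126
  tau = 0.875000: gamma = (-0.382812, 1.156250), gamma' = (-0.875000, 0.750000); Gamma_sss = -0.726444, Gamma_sst = 0.000000, Gamma_stt = 0.639118, Gamma_tss = 0.954739, Gamma_tst = 0.000000, Gamma_ttt = 0.061698
  tau = 1.000000: gamma = (-0.500000, 1.250000), gamma' = (-1.000000, 0.750000); Gamma_sss = -0.763907, Gamma_sst = 0.000000, Gamma_stt = 0.589207, Gamma_tss = 0.901714, Gamma_tst = 0.000000, Gamma_ttt = 0.122684
step 0: V^s = 1.0000, V^t = 2.0000
step 1: k1 = (-1.142857, 0.428571), k2 = (-1.215243, 0.512262), k3 = (-1.220843, 0.513055), k4 = (-1.285617, 0.532254); V <- V + (h/6)(k1 + 2k2 + 2k3 + k4): V^s = 0.6958, V^t = 2.1255
step 2: k1 = (-1.284133, 0.532073), k2 = (-1.328099, 0.488267), k3 = (-1.324040, 0.485401), k4 = (-1.333697, 0.381974); V <- V + (h/6)(k1 + 2k2 + 2k3 + k4): V^s = 0.3657, V^t = 2.2447
step 3: k1 = (-1.332777, 0.382271), k2 = (-1.296035, 0.225829), k3 = (-1.287363, 0.227905), k4 = (-1.194498, 0.030699); V <- V + (h/6)(k1 + 2k2 + 2k3 + k4): V^s = 0.0451, V^t = 2.2997
step 4: k1 = (-1.194131, 0.031634), k2 = (-1.038048, -0.193592), k3 = (-1.036955, -0.175990), k4 = (-0.833258, -0.400618); V <- V + (h/6)(k1 + 2k2 + 2k3 + k4): V^s = -0.2123, V^t = 2.2535

Answer: V^s = -0.2123, V^t = 2.2535


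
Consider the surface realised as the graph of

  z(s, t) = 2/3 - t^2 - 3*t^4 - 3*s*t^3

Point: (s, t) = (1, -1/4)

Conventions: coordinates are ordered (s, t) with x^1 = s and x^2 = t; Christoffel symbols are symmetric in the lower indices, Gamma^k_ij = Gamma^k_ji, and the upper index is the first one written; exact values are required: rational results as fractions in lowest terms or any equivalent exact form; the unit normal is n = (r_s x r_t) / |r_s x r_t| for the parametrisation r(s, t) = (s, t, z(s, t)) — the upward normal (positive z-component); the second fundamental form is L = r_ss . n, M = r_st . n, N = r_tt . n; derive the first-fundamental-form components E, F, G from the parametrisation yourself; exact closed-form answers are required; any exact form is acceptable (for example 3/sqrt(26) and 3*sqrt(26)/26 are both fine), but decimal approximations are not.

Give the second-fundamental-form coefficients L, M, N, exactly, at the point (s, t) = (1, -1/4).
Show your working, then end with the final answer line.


z_s = 3/64, z_t = 1/8, z_ss = 0, z_st = -9/16, z_tt = 1/4
E = 4105/4096, F = 3/512, G = 65/64; answer radicand W^2 = 4169/4096
unnormalised second-form numerators: l = 0, m = -9/16, n = 1/4; L = l/sqrt(4169/4096), and similarly M = m/sqrt(W^2), N = n/sqrt(W^2)

Answer: L = 0, M = -36*sqrt(4169)/4169, N = 16*sqrt(4169)/4169


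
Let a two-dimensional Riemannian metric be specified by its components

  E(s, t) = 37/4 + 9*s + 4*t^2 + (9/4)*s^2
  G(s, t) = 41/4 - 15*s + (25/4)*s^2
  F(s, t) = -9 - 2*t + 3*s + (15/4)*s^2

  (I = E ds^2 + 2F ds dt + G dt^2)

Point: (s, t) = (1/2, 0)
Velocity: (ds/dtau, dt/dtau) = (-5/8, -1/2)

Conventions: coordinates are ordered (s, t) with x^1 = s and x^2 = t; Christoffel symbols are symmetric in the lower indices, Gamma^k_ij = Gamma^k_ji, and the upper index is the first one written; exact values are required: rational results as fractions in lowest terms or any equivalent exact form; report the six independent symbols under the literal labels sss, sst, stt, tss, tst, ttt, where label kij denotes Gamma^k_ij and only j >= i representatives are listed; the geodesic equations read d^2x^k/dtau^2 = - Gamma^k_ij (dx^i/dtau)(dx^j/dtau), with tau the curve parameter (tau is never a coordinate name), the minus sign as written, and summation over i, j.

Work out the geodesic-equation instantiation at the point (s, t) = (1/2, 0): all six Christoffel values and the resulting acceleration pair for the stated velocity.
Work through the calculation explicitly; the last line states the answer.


E = 229/16, F = -105/16, G = 69/16 at the point
E_s = 45/4, E_t = 0, F_s = 27/4, F_t = -2, G_s = -35/4, G_t = 0
EG - F^2 = 597/32;  g^inv = (32/597) * [[69/16, 105/16], [105/16, 229/16]]
first-kind symbols [ij,l] = (1/2)(d_i g_jl + d_j g_il - d_l g_ij): [ss,s] = E_s/2 = 45/8, [ss,t] = F_s - E_t/2 = 27/4, [st,s] = E_t/2 = 0, [st,t] = G_s/2 = -35/8, [tt,s] = F_t - G_s/2 = 19/8, [tt,t] = G_t/2 = 0
Gamma^s_ij = (G*[ij,s] - F*[ij,t])/(EG - F^2), Gamma^t_ij = (E*[ij,t] - F*[ij,s])/(EG - F^2)
Gamma_sss = 2925/796, Gamma_sst = -1225/796, Gamma_stt = 437/796, Gamma_tss = 5697/796, Gamma_tst = -8015/2388, Gamma_ttt = 665/796
d^2s/dtau^2 = -(Gamma_sss*(-5/8)^2 + 2*Gamma_sst*(-5/8)*(-1/2) + Gamma_stt*(-1/2)^2) = -31117/50944
d^2t/dtau^2 = -(Gamma_tss*(-5/8)^2 + 2*Gamma_tst*(-5/8)*(-1/2) + Gamma_ttt*(-1/2)^2) = -138595/152832

Answer: Gamma_sss = 2925/796, Gamma_sst = -1225/796, Gamma_stt = 437/796, Gamma_tss = 5697/796, Gamma_tst = -8015/2388, Gamma_ttt = 665/796; accelerations (d^2s/dtau^2, d^2t/dtau^2) = (-31117/50944, -138595/152832)


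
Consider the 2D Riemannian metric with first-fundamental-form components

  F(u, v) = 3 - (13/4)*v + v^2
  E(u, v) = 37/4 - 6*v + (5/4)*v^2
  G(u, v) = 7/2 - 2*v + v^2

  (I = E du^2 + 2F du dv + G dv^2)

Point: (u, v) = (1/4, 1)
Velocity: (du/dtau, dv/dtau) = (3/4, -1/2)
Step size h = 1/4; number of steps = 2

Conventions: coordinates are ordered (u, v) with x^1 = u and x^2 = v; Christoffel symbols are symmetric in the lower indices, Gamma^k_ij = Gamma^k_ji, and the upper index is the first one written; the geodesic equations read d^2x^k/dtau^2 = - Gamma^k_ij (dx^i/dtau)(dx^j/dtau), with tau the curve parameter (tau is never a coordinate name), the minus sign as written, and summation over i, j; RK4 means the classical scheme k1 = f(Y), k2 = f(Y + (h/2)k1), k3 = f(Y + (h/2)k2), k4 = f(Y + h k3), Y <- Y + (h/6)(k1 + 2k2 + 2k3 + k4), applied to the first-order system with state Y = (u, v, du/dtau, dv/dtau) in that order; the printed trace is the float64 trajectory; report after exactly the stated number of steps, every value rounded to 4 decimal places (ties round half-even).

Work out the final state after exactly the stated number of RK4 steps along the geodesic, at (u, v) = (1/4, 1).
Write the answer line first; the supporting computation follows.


Answer: u = 0.6051, v = 0.7100, du/dtau = 0.6728, dv/dtau = -0.6527

f(Y) = (du/dtau, dv/dtau, -Gamma^u_ij Y'^i Y'^j, -Gamma^v_ij Y'^i Y'^j) with the Gammas evaluated at the stage position; h = 0.250000; intermediate values shown to 6 dp
step 0: u = 0.2500, v = 1.0000, du/dtau = 0.7500, dv/dtau = -0.5000
step 1:
  k1: at (u, v) = (0.250000, 1.000000), (du/dtau, dv/dtau) = (0.750000, -0.500000); Gamma_uuu = -0.122807, Gamma_uuv = -0.409357, Gamma_uvv = -0.292398, Gamma_vuu = 0.736842, Gamma_vuv = 0.122807, Gamma_vvv = 0.087719; k1 = (0.750000, -0.500000, -0.164839, -0.344298)
  k2: at (u, v) = (0.343750, 0.937500), (du/dtau, dv/dtau) = (0.729395, -0.543037); Gamma_uuu = -0.136598, Gamma_uuv = -0.411077, Gamma_uvv = -0.304516, Gamma_vuu = 0.775500, Gamma_vuv = 0.136598, Gamma_vvv = 0.076228; k2 = (0.729395, -0.543037, -0.163175, -0.326848)
  k3: at (u, v) = (0.341174, 0.932120), (du/dtau, dv/dtau) = (0.729603, -0.540856); Gamma_uuu = -0.137826, Gamma_uuv = -0.411219, Gamma_uvv = -0.305472, Gamma_vuu = 0.778784, Gamma_vuv = 0.137826, Gamma_vvv = 0.075282; k3 = (0.729603, -0.540856, -0.161816, -0.327809)
  k4: at (u, v) = (0.432401, 0.864786), (du/dtau, dv/dtau) = (0.709546, -0.581952); Gamma_uuu = -0.153694, Gamma_uuv = -0.412937, Gamma_uvv = -0.316339, Gamma_vuu = 0.819239, Gamma_vuv = 0.153694, Gamma_vvv = 0.064048; k4 = (0.709546, -0.581952, -0.156509, -0.307214)
  Y <- Y + (h/6)(k1 + 2k2 + 2k3 + k4): u = 0.4324, v = 0.8646, du/dtau = 0.7095, dv/dtau = -0.5817
step 2:
  k1: at (u, v) = (0.432398, 0.864594), (du/dtau, dv/dtau) = (0.709528, -0.581701); Gamma_uuu = -0.153741, Gamma_uuv = -0.412942, Gamma_uvv = -0.316367, Gamma_vuu = 0.819352, Gamma_vuv = 0.153741, Gamma_vvv = 0.064017; k1 = (0.709528, -0.581701, -0.156421, -0.307240)
  k2: at (u, v) = (0.521089, 0.791882), (du/dtau, dv/dtau) = (0.689975, -0.620106); Gamma_uuu = -0.171809, Gamma_uuv = -0.414788, Gamma_uvv = -0.326035, Gamma_vuu = 0.861530, Gamma_vuv = 0.171809, Gamma_vvv = 0.053217; k2 = (0.689975, -0.620106, -0.147778, -0.283589)
  k3: at (u, v) = (0.518645, 0.787081), (du/dtau, dv/dtau) = (0.691056, -0.617150); Gamma_uuu = -0.173031, Gamma_uuv = -0.414913, Gamma_uvv = -0.326605, Gamma_vuu = 0.864255, Gamma_vuv = 0.173031, Gamma_vvv = 0.052554; k3 = (0.691056, -0.617150, -0.146880, -0.285158)
  k4: at (u, v) = (0.605162, 0.710307), (du/dtau, dv/dtau) = (0.672808, -0.652991); Gamma_uuu = -0.193013, Gamma_uuv = -0.416985, Gamma_uvv = -0.334694, Gamma_vuu = 0.906748, Gamma_vuv = 0.193013, Gamma_vvv = 0.042808; k4 = (0.672808, -0.652991, -0.136311, -0.259116)
  Y <- Y + (h/6)(k1 + 2k2 + 2k3 + k4): u = 0.6051, v = 0.7100, du/dtau = 0.6728, dv/dtau = -0.6527


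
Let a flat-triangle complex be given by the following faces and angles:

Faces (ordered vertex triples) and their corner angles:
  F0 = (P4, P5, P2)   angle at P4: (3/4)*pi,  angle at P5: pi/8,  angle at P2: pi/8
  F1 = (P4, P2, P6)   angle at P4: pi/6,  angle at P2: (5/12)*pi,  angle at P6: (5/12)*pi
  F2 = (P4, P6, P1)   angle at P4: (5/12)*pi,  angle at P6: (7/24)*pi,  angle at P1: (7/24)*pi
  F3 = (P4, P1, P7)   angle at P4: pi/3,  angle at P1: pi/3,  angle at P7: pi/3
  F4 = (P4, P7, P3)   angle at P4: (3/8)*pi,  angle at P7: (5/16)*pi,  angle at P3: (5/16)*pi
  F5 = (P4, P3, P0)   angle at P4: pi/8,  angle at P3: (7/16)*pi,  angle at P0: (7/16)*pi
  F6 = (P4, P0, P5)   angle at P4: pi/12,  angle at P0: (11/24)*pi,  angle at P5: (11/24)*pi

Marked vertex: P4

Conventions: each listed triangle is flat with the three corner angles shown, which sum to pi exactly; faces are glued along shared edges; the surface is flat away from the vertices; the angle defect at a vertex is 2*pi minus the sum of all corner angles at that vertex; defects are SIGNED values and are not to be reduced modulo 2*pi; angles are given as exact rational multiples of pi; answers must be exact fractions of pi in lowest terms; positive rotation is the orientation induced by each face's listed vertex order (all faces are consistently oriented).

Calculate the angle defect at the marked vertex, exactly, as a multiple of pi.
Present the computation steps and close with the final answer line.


Sum of corner angles at P4: (9/4)*pi
defect = 2*pi - (9/4)*pi

Answer: defect(P4) = -pi/4


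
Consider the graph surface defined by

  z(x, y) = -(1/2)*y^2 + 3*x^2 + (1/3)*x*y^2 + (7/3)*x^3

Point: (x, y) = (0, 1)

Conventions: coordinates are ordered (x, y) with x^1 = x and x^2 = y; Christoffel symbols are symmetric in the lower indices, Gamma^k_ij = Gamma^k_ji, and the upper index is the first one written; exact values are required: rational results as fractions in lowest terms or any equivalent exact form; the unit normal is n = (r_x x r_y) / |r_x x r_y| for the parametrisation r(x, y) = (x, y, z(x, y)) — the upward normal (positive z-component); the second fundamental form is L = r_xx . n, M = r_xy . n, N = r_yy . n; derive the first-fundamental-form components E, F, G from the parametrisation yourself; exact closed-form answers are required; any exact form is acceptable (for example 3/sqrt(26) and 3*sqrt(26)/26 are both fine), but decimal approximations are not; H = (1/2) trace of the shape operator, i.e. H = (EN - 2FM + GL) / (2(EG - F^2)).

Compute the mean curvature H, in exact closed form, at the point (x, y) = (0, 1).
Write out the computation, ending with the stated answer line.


z_x = 1/3, z_y = -1, z_xx = 6, z_xy = 2/3, z_yy = -1
E = 10/9, F = -1/3, G = 2; answer radicand W^2 = 19/9
unnormalised second-form numerators: l = 6, m = 2/3, n = -1; L = l/sqrt(19/9), and similarly M = m/sqrt(W^2), N = n/sqrt(W^2)
H = (E*n - 2*F*m + G*l) / (2*(EG - F^2)*sqrt(W^2)); E*n - 2*F*m + G*l = 34/3, EG - F^2 = 19/9, so H = (51/19)/sqrt(19/9)

Answer: H = 153*sqrt(19)/361


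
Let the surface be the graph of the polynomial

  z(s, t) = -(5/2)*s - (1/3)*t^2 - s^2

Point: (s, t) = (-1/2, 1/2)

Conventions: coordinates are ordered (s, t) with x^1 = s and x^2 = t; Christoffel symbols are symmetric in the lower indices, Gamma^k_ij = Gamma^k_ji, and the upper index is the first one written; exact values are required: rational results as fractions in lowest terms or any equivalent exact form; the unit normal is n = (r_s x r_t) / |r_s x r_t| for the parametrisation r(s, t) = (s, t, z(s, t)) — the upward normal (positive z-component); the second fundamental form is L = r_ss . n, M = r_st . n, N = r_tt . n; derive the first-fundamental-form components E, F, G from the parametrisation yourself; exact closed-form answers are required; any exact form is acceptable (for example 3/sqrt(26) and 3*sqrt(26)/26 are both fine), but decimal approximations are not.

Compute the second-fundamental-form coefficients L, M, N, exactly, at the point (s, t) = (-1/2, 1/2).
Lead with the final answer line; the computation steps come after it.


Answer: L = -12/11, M = 0, N = -4/11

z_s = -3/2, z_t = -1/3, z_ss = -2, z_st = 0, z_tt = -2/3
E = 13/4, F = 1/2, G = 10/9; answer radicand W^2 = 121/36
unnormalised second-form numerators: l = -2, m = 0, n = -2/3; L = l/sqrt(121/36), and similarly M = m/sqrt(W^2), N = n/sqrt(W^2)


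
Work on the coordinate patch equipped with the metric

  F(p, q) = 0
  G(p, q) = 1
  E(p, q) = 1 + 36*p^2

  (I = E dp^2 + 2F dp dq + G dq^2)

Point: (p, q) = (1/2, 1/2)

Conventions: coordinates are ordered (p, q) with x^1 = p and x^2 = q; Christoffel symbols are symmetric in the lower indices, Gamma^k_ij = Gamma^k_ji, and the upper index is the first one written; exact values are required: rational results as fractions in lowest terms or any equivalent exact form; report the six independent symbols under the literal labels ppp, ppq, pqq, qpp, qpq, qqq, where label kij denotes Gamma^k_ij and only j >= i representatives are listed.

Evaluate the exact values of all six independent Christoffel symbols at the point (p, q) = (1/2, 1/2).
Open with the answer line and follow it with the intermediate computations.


Answer: Gamma_ppp = 9/5, Gamma_ppq = 0, Gamma_pqq = 0, Gamma_qpp = 0, Gamma_qpq = 0, Gamma_qqq = 0

E = 10, F = 0, G = 1 at the point
E_p = 36, E_q = 0, F_p = 0, F_q = 0, G_p = 0, G_q = 0
EG - F^2 = 10;  g^inv = (1/10) * [[1, 0], [0, 10]]
first-kind symbols [ij,l] = (1/2)(d_i g_jl + d_j g_il - d_l g_ij): [pp,p] = E_p/2 = 18, [pp,q] = F_p - E_q/2 = 0, [pq,p] = E_q/2 = 0, [pq,q] = G_p/2 = 0, [qq,p] = F_q - G_p/2 = 0, [qq,q] = G_q/2 = 0
Gamma^p_ij = (G*[ij,p] - F*[ij,q])/(EG - F^2), Gamma^q_ij = (E*[ij,q] - F*[ij,p])/(EG - F^2)


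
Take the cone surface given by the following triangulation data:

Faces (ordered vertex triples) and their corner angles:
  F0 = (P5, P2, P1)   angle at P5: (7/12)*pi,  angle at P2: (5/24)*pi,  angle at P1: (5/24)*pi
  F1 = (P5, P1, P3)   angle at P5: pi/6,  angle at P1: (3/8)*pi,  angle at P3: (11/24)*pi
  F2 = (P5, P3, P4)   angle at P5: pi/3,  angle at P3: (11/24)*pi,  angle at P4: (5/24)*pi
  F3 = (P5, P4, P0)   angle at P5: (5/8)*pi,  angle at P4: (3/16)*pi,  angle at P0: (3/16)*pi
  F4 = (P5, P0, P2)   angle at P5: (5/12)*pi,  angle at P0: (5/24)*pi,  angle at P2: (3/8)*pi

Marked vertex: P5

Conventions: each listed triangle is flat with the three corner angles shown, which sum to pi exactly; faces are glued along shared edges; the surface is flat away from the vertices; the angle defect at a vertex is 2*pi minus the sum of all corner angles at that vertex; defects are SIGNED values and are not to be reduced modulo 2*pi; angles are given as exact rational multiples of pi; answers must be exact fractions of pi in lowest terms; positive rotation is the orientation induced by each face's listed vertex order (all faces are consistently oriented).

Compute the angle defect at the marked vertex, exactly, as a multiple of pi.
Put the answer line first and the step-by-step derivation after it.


Answer: defect(P5) = -pi/8

Sum of corner angles at P5: (17/8)*pi
defect = 2*pi - (17/8)*pi


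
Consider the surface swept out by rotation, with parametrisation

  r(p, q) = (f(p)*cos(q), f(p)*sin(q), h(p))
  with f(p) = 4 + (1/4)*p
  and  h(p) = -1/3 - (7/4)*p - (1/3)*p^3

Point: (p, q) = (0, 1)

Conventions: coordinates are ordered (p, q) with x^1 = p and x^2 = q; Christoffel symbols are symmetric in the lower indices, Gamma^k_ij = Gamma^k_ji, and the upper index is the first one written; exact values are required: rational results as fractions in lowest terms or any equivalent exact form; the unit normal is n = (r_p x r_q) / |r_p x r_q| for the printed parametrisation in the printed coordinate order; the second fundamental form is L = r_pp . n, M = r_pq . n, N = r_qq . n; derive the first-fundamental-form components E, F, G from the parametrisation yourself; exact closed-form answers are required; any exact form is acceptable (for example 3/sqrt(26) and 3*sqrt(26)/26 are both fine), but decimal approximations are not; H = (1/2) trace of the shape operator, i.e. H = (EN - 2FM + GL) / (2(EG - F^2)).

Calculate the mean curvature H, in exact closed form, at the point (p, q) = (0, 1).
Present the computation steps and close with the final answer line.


f = 4, f' = 1/4, f'' = 0, h' = -7/4, h'' = 0
E = 25/8, F = 0, G = 16; answer radicand W^2 = 25/8
unnormalised second-form numerators: l = 0, m = 0, n = -7; L = l/sqrt(25/8), and similarly M = m/sqrt(W^2), N = n/sqrt(W^2)
H = (E*n - 2*F*m + G*l) / (2*(EG - F^2)*sqrt(W^2)); E*n - 2*F*m + G*l = -175/8, EG - F^2 = 50, so H = (-7/32)/sqrt(25/8)

Answer: H = -7*sqrt(2)/80


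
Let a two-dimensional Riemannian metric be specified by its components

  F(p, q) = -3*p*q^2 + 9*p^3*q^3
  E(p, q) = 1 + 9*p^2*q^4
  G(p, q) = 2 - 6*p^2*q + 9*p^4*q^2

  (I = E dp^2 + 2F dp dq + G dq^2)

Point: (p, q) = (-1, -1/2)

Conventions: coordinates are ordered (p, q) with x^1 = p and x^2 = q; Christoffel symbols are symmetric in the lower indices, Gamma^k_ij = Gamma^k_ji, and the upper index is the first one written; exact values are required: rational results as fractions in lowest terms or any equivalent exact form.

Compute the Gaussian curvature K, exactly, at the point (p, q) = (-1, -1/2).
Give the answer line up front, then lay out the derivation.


Answer: K = -1728/15625

E = 25/16, F = 15/8, G = 29/4, EG - F^2 = 125/16 at the point
E_p = -9/8, E_q = -9/2, F_p = -33/8, F_q = -39/4, G_p = -15, G_q = -15
E_qq = 27, F_pq = 93/4, G_pp = 33
By Brioschi, K is (det M1 - det M2) divided by (EG - F^2) squared.
M1 = [[-E_qq/2 + F_pq - G_pp/2, E_p/2, F_p - E_q/2], [F_q - G_p/2, E, F], [G_q/2, F, G]] = [[-27/4, -9/16, -15/8], [-9/4, 25/16, 15/8], [-15/2, 15/8, 29/4]]; det M1 = -1089/16
M2 = [[0, E_q/2, G_p/2], [E_q/2, E, F], [G_p/2, F, G]] = [[0, -9/4, -15/2], [-9/4, 25/16, 15/8], [-15/2, 15/8, 29/4]]; det M2 = -981/16
det M1 - det M2 = -27/4; K = -27/4 / (125/16)^2 = -1728/15625


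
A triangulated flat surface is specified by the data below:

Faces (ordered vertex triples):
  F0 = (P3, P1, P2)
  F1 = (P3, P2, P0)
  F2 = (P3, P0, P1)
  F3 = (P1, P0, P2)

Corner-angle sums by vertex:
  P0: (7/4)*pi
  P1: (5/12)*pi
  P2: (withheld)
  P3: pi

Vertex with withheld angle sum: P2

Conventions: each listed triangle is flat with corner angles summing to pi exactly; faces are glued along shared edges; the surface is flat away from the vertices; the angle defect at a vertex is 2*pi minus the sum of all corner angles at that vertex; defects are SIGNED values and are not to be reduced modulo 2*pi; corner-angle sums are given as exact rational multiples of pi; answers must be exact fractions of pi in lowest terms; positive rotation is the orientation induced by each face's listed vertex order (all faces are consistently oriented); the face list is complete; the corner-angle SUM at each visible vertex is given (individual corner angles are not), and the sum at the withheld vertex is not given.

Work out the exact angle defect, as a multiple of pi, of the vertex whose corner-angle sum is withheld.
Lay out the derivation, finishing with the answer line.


V = 4, E = 6, F = 4; chi = V - E + F = 2
Gauss-Bonnet: total defect = 2*pi*chi = 4*pi; visible defects sum to (17/6)*pi

Answer: defect(P2) = (7/6)*pi


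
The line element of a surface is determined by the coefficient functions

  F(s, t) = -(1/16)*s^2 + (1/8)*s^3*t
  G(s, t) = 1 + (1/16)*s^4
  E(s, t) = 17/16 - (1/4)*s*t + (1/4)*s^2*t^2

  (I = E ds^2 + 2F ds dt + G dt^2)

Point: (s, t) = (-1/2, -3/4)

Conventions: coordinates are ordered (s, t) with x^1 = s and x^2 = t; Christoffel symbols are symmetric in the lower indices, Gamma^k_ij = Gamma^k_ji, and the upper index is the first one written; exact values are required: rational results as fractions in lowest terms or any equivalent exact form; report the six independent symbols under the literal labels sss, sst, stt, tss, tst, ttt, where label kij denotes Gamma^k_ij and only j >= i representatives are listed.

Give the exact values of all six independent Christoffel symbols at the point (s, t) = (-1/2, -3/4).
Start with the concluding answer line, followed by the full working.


Answer: Gamma_sss = 1/43, Gamma_sst = 2/129, Gamma_stt = 0, Gamma_tss = -1/43, Gamma_tst = -2/129, Gamma_ttt = 0

E = 257/256, F = -1/256, G = 257/256 at the point
E_s = 3/64, E_t = 1/32, F_s = -1/128, F_t = -1/64, G_s = -1/32, G_t = 0
EG - F^2 = 129/128;  g^inv = (128/129) * [[257/256, 1/256], [1/256, 257/256]]
first-kind symbols [ij,l] = (1/2)(d_i g_jl + d_j g_il - d_l g_ij): [ss,s] = E_s/2 = 3/128, [ss,t] = F_s - E_t/2 = -3/128, [st,s] = E_t/2 = 1/64, [st,t] = G_s/2 = -1/64, [tt,s] = F_t - G_s/2 = 0, [tt,t] = G_t/2 = 0
Gamma^s_ij = (G*[ij,s] - F*[ij,t])/(EG - F^2), Gamma^t_ij = (E*[ij,t] - F*[ij,s])/(EG - F^2)
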